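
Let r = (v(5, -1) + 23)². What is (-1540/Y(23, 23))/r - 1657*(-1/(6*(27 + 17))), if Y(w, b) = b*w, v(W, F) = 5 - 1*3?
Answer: 109487813/17457000 ≈ 6.2719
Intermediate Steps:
v(W, F) = 2 (v(W, F) = 5 - 3 = 2)
r = 625 (r = (2 + 23)² = 25² = 625)
(-1540/Y(23, 23))/r - 1657*(-1/(6*(27 + 17))) = -1540/(23*23)/625 - 1657*(-1/(6*(27 + 17))) = -1540/529*(1/625) - 1657/(44*(-6)) = -1540*1/529*(1/625) - 1657/(-264) = -1540/529*1/625 - 1657*(-1/264) = -308/66125 + 1657/264 = 109487813/17457000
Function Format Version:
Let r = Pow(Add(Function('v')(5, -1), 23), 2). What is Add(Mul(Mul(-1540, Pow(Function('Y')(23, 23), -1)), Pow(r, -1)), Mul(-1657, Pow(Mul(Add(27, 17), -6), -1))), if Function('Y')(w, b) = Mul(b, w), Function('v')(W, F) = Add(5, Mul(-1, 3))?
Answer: Rational(109487813, 17457000) ≈ 6.2719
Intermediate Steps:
Function('v')(W, F) = 2 (Function('v')(W, F) = Add(5, -3) = 2)
r = 625 (r = Pow(Add(2, 23), 2) = Pow(25, 2) = 625)
Add(Mul(Mul(-1540, Pow(Function('Y')(23, 23), -1)), Pow(r, -1)), Mul(-1657, Pow(Mul(Add(27, 17), -6), -1))) = Add(Mul(Mul(-1540, Pow(Mul(23, 23), -1)), Pow(625, -1)), Mul(-1657, Pow(Mul(Add(27, 17), -6), -1))) = Add(Mul(Mul(-1540, Pow(529, -1)), Rational(1, 625)), Mul(-1657, Pow(Mul(44, -6), -1))) = Add(Mul(Mul(-1540, Rational(1, 529)), Rational(1, 625)), Mul(-1657, Pow(-264, -1))) = Add(Mul(Rational(-1540, 529), Rational(1, 625)), Mul(-1657, Rational(-1, 264))) = Add(Rational(-308, 66125), Rational(1657, 264)) = Rational(109487813, 17457000)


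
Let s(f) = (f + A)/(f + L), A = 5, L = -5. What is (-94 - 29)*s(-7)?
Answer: -41/2 ≈ -20.500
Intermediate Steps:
s(f) = (5 + f)/(-5 + f) (s(f) = (f + 5)/(f - 5) = (5 + f)/(-5 + f))
(-94 - 29)*s(-7) = (-94 - 29)*((5 - 7)/(-5 - 7)) = -123*(-2)/(-12) = -(-41)*(-2)/4 = -123*⅙ = -41/2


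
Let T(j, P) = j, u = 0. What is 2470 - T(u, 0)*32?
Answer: 2470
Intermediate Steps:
2470 - T(u, 0)*32 = 2470 - 0*32 = 2470 - 1*0 = 2470 + 0 = 2470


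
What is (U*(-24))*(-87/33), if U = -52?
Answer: -36192/11 ≈ -3290.2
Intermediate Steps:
(U*(-24))*(-87/33) = (-52*(-24))*(-87/33) = 1248*(-87*1/33) = 1248*(-29/11) = -36192/11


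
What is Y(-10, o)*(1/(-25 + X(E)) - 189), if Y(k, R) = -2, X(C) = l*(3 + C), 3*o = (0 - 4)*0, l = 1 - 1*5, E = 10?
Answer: 29108/77 ≈ 378.03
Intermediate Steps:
l = -4 (l = 1 - 5 = -4)
o = 0 (o = ((0 - 4)*0)/3 = (-4*0)/3 = (1/3)*0 = 0)
X(C) = -12 - 4*C (X(C) = -4*(3 + C) = -12 - 4*C)
Y(-10, o)*(1/(-25 + X(E)) - 189) = -2*(1/(-25 + (-12 - 4*10)) - 189) = -2*(1/(-25 + (-12 - 40)) - 189) = -2*(1/(-25 - 52) - 189) = -2*(1/(-77) - 189) = -2*(-1/77 - 189) = -2*(-14554/77) = 29108/77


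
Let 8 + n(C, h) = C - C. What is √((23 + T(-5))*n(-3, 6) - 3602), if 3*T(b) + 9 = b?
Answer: I*√33738/3 ≈ 61.226*I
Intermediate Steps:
n(C, h) = -8 (n(C, h) = -8 + (C - C) = -8 + 0 = -8)
T(b) = -3 + b/3
√((23 + T(-5))*n(-3, 6) - 3602) = √((23 + (-3 + (⅓)*(-5)))*(-8) - 3602) = √((23 + (-3 - 5/3))*(-8) - 3602) = √((23 - 14/3)*(-8) - 3602) = √((55/3)*(-8) - 3602) = √(-440/3 - 3602) = √(-11246/3) = I*√33738/3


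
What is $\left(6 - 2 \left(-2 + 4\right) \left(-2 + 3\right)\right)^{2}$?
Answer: $4$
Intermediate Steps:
$\left(6 - 2 \left(-2 + 4\right) \left(-2 + 3\right)\right)^{2} = \left(6 - 2 \cdot 2 \cdot 1\right)^{2} = \left(6 - 4\right)^{2} = 2^{2} = 4$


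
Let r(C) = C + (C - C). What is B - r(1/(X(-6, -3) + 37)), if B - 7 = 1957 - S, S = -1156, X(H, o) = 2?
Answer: 121679/39 ≈ 3120.0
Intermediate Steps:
r(C) = C (r(C) = C + 0 = C)
B = 3120 (B = 7 + (1957 - 1*(-1156)) = 7 + (1957 + 1156) = 7 + 3113 = 3120)
B - r(1/(X(-6, -3) + 37)) = 3120 - 1/(2 + 37) = 3120 - 1/39 = 121679/39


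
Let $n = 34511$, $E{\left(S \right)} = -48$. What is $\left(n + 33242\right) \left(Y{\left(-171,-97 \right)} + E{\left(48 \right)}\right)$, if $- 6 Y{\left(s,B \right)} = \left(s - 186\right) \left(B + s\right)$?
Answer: $-1083641482$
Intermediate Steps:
$Y{\left(s,B \right)} = - \frac{\left(-186 + s\right) \left(B + s\right)}{6}$ ($Y{\left(s,B \right)} = - \frac{\left(s - 186\right) \left(B + s\right)}{6} = - \frac{\left(-186 + s\right) \left(B + s\right)}{6}$)
$\left(n + 33242\right) \left(Y{\left(-171,-97 \right)} + E{\left(48 \right)}\right) = \left(34511 + 33242\right) \left(\left(31 \left(-97\right) + 31 \left(-171\right) - \frac{\left(-171\right)^{2}}{6} - \left(- \frac{97}{6}\right) \left(-171\right)\right) - 48\right) = 67753 \left(\left(-3007 - 5301 - \frac{9747}{2} - \frac{5529}{2}\right) - 48\right) = 67753 \left(-15946 - 48\right) = 67753 \left(-15994\right) = -1083641482$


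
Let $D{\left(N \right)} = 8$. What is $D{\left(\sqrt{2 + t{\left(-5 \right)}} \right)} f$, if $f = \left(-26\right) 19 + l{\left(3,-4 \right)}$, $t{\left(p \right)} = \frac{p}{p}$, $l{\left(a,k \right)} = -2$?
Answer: $-3968$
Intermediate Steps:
$t{\left(p \right)} = 1$
$f = -496$ ($f = \left(-26\right) 19 - 2 = -494 - 2 = -496$)
$D{\left(\sqrt{2 + t{\left(-5 \right)}} \right)} f = 8 \left(-496\right) = -3968$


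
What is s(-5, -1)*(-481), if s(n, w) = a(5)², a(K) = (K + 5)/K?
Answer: -1924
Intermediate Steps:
a(K) = (5 + K)/K
s(n, w) = 4 (s(n, w) = ((5 + 5)/5)² = ((⅕)*10)² = 2² = 4)
s(-5, -1)*(-481) = 4*(-481) = -1924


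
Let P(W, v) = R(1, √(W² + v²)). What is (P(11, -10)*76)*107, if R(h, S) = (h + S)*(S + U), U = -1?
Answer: 1789040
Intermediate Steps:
R(h, S) = (-1 + S)*(S + h) (R(h, S) = (h + S)*(S - 1) = (S + h)*(-1 + S) = (-1 + S)*(S + h))
P(W, v) = -1 + W² + v² (P(W, v) = (√(W² + v²))² - √(W² + v²) - 1*1 + √(W² + v²)*1 = (W² + v²) - √(W² + v²) - 1 + √(W² + v²) = -1 + W² + v²)
(P(11, -10)*76)*107 = ((-1 + 11² + (-10)²)*76)*107 = ((-1 + 121 + 100)*76)*107 = (220*76)*107 = 16720*107 = 1789040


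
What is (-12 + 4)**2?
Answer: 64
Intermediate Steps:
(-12 + 4)**2 = (-8)**2 = 64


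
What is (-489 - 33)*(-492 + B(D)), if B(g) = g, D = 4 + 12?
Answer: 248472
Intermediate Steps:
D = 16
(-489 - 33)*(-492 + B(D)) = (-489 - 33)*(-492 + 16) = -522*(-476) = 248472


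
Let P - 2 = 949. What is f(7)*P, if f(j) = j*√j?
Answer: 6657*√7 ≈ 17613.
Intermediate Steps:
P = 951 (P = 2 + 949 = 951)
f(j) = j^(3/2)
f(7)*P = 7^(3/2)*951 = (7*√7)*951 = 6657*√7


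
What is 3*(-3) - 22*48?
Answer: -1065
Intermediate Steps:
3*(-3) - 22*48 = -9 - 1056 = -1065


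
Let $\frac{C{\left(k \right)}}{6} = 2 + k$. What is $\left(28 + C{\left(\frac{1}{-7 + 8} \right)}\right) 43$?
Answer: $1978$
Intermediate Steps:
$C{\left(k \right)} = 12 + 6 k$ ($C{\left(k \right)} = 6 \left(2 + k\right) = 12 + 6 k$)
$\left(28 + C{\left(\frac{1}{-7 + 8} \right)}\right) 43 = \left(28 + \left(12 + \frac{6}{-7 + 8}\right)\right) 43 = \left(28 + \left(12 + \frac{6}{1}\right)\right) 43 = \left(28 + \left(12 + 6 \cdot 1\right)\right) 43 = \left(28 + \left(12 + 6\right)\right) 43 = \left(28 + 18\right) 43 = 46 \cdot 43 = 1978$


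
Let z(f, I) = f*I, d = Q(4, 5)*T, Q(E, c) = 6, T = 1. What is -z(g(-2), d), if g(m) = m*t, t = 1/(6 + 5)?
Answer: 12/11 ≈ 1.0909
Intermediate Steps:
t = 1/11 ≈ 0.090909
g(m) = m/11 (g(m) = m*(1/11) = m/11)
d = 6 (d = 6*1 = 6)
z(f, I) = I*f
-z(g(-2), d) = -6*(1/11)*(-2) = -6*(-2)/11 = -1*(-12/11) = 12/11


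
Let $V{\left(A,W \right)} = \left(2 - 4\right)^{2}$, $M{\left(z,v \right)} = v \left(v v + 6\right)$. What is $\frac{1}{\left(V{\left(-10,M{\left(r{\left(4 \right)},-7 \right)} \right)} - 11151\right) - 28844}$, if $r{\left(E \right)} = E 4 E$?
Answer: $- \frac{1}{39991} \approx -2.5006 \cdot 10^{-5}$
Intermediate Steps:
$r{\left(E \right)} = 4 E^{2}$ ($r{\left(E \right)} = 4 E E = 4 E^{2}$)
$M{\left(z,v \right)} = v \left(6 + v^{2}\right)$ ($M{\left(z,v \right)} = v \left(v^{2} + 6\right) = v \left(6 + v^{2}\right)$)
$V{\left(A,W \right)} = 4$ ($V{\left(A,W \right)} = \left(-2\right)^{2} = 4$)
$\frac{1}{\left(V{\left(-10,M{\left(r{\left(4 \right)},-7 \right)} \right)} - 11151\right) - 28844} = \frac{1}{\left(4 - 11151\right) - 28844} = \frac{1}{-11147 - 28844} = \frac{1}{-39991} = - \frac{1}{39991}$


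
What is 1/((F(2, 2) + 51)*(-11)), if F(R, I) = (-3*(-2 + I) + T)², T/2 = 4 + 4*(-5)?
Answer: -1/11825 ≈ -8.4567e-5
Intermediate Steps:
T = -32 (T = 2*(4 + 4*(-5)) = 2*(4 - 20) = 2*(-16) = -32)
F(R, I) = (-26 - 3*I)² (F(R, I) = (-3*(-2 + I) - 32)² = ((6 - 3*I) - 32)² = (-26 - 3*I)²)
1/((F(2, 2) + 51)*(-11)) = 1/(((26 + 3*2)² + 51)*(-11)) = 1/(((26 + 6)² + 51)*(-11)) = 1/((32² + 51)*(-11)) = 1/((1024 + 51)*(-11)) = 1/(1075*(-11)) = 1/(-11825) = -1/11825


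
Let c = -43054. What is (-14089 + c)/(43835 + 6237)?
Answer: -57143/50072 ≈ -1.1412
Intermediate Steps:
(-14089 + c)/(43835 + 6237) = (-14089 - 43054)/(43835 + 6237) = -57143/50072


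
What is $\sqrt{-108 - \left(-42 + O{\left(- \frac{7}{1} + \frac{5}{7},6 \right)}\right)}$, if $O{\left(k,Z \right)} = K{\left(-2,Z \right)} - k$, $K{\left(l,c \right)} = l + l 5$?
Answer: $\frac{i \sqrt{2954}}{7} \approx 7.7644 i$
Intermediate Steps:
$K{\left(l,c \right)} = 6 l$ ($K{\left(l,c \right)} = l + 5 l = 6 l$)
$O{\left(k,Z \right)} = -12 - k$ ($O{\left(k,Z \right)} = 6 \left(-2\right) - k = -12 - k$)
$\sqrt{-108 - \left(-42 + O{\left(- \frac{7}{1} + \frac{5}{7},6 \right)}\right)} = \sqrt{-108 + \left(42 - \left(-12 - \left(- \frac{7}{1} + \frac{5}{7}\right)\right)\right)} = \sqrt{-108 + \left(42 - \left(-12 - \left(\left(-7\right) 1 + 5 \cdot \frac{1}{7}\right)\right)\right)} = \sqrt{-108 + \left(42 - \left(-12 - \left(-7 + \frac{5}{7}\right)\right)\right)} = \sqrt{-108 + \left(42 - \left(-12 - - \frac{44}{7}\right)\right)} = \sqrt{-108 + \left(42 - \left(-12 + \frac{44}{7}\right)\right)} = \sqrt{-108 + \left(42 - - \frac{40}{7}\right)} = \sqrt{-108 + \left(42 + \frac{40}{7}\right)} = \sqrt{-108 + \frac{334}{7}} = \sqrt{- \frac{422}{7}} = \frac{i \sqrt{2954}}{7}$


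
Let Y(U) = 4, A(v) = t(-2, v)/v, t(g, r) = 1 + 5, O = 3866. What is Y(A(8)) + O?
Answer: 3870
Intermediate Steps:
t(g, r) = 6
A(v) = 6/v
Y(A(8)) + O = 4 + 3866 = 3870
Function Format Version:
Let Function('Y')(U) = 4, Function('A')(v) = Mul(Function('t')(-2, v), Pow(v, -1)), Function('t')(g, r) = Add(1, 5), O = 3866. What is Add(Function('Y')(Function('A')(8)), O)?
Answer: 3870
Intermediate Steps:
Function('t')(g, r) = 6
Function('A')(v) = Mul(6, Pow(v, -1))
Add(Function('Y')(Function('A')(8)), O) = Add(4, 3866) = 3870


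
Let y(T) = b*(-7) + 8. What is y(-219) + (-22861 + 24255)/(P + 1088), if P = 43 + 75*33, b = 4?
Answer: -35363/1803 ≈ -19.613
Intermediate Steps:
y(T) = -20 (y(T) = 4*(-7) + 8 = -28 + 8 = -20)
P = 2518 (P = 43 + 2475 = 2518)
y(-219) + (-22861 + 24255)/(P + 1088) = -20 + (-22861 + 24255)/(2518 + 1088) = -20 + 1394/3606 = -20 + 1394*(1/3606) = -20 + 697/1803 = -35363/1803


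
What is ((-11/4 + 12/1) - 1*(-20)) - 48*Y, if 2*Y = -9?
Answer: 981/4 ≈ 245.25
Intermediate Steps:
Y = -9/2 (Y = (½)*(-9) = -9/2 ≈ -4.5000)
((-11/4 + 12/1) - 1*(-20)) - 48*Y = ((-11/4 + 12/1) - 1*(-20)) - 48*(-9/2) = ((-11*¼ + 12*1) + 20) + 216 = ((-11/4 + 12) + 20) + 216 = (37/4 + 20) + 216 = 117/4 + 216 = 981/4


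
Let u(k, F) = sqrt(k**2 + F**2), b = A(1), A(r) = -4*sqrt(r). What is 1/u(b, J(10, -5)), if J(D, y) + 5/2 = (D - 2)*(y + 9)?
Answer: 2*sqrt(3545)/3545 ≈ 0.033591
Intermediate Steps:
J(D, y) = -5/2 + (-2 + D)*(9 + y) (J(D, y) = -5/2 + (D - 2)*(y + 9) = -5/2 + (-2 + D)*(9 + y))
b = -4 (b = -4*sqrt(1) = -4*1 = -4)
u(k, F) = sqrt(F**2 + k**2)
1/u(b, J(10, -5)) = 1/(sqrt((-41/2 - 2*(-5) + 9*10 + 10*(-5))**2 + (-4)**2)) = 1/(sqrt((-41/2 + 10 + 90 - 50)**2 + 16)) = 1/(sqrt((59/2)**2 + 16)) = 1/(sqrt(3481/4 + 16)) = 1/(sqrt(3545/4)) = 1/(sqrt(3545)/2) = 2*sqrt(3545)/3545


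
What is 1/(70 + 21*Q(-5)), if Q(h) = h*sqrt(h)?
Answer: 2/1715 + 3*I*sqrt(5)/1715 ≈ 0.0011662 + 0.0039115*I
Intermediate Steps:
Q(h) = h**(3/2)
1/(70 + 21*Q(-5)) = 1/(70 + 21*(-5)**(3/2)) = 1/(70 + 21*(-5*I*sqrt(5))) = 1/(70 - 105*I*sqrt(5))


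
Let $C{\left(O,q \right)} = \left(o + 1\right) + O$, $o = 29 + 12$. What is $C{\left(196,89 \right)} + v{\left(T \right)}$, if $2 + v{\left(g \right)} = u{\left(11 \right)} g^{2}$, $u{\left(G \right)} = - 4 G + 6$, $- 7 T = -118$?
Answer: $- \frac{517548}{49} \approx -10562.0$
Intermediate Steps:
$o = 41$
$T = \frac{118}{7}$ ($T = \left(- \frac{1}{7}\right) \left(-118\right) = \frac{118}{7} \approx 16.857$)
$C{\left(O,q \right)} = 42 + O$ ($C{\left(O,q \right)} = \left(41 + 1\right) + O = 42 + O$)
$u{\left(G \right)} = 6 - 4 G$
$v{\left(g \right)} = -2 - 38 g^{2}$ ($v{\left(g \right)} = -2 + \left(6 - 44\right) g^{2} = -2 - 38 g^{2}$)
$C{\left(196,89 \right)} + v{\left(T \right)} = \left(42 + 196\right) - \left(2 + 38 \left(\frac{118}{7}\right)^{2}\right) = 238 - \frac{529210}{49} = - \frac{517548}{49}$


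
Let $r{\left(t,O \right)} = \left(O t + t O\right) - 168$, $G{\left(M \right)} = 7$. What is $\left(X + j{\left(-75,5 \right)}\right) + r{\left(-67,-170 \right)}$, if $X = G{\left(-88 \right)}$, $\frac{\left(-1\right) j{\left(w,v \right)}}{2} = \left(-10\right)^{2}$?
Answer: $22419$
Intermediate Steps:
$r{\left(t,O \right)} = -168 + 2 O t$ ($r{\left(t,O \right)} = \left(O t + O t\right) - 168 = 2 O t - 168 = -168 + 2 O t$)
$j{\left(w,v \right)} = -200$ ($j{\left(w,v \right)} = - 2 \left(-10\right)^{2} = \left(-2\right) 100 = -200$)
$X = 7$
$\left(X + j{\left(-75,5 \right)}\right) + r{\left(-67,-170 \right)} = \left(7 - 200\right) - \left(168 + 340 \left(-67\right)\right) = -193 + \left(-168 + 22780\right) = -193 + 22612 = 22419$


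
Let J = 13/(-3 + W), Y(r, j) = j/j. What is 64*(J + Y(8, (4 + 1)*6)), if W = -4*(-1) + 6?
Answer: 1280/7 ≈ 182.86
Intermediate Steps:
Y(r, j) = 1
W = 10 (W = 4 + 6 = 10)
J = 13/7 (J = 13/(-3 + 10) = 13/7 ≈ 1.8571)
64*(J + Y(8, (4 + 1)*6)) = 64*(13/7 + 1) = 64*(20/7) = 1280/7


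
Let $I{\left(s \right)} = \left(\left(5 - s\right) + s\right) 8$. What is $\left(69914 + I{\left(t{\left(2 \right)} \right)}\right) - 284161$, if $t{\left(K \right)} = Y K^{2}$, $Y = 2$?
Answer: $-214207$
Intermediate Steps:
$t{\left(K \right)} = 2 K^{2}$
$I{\left(s \right)} = 40$ ($I{\left(s \right)} = 5 \cdot 8 = 40$)
$\left(69914 + I{\left(t{\left(2 \right)} \right)}\right) - 284161 = \left(69914 + 40\right) - 284161 = 69954 - 284161 = -214207$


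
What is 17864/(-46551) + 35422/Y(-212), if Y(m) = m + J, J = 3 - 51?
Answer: -826787081/6051630 ≈ -136.62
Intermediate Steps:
J = -48
Y(m) = -48 + m (Y(m) = m - 48 = -48 + m)
17864/(-46551) + 35422/Y(-212) = 17864/(-46551) + 35422/(-48 - 212) = 17864*(-1/46551) + 35422/(-260) = -17864/46551 + 35422*(-1/260) = -17864/46551 - 17711/130 = -826787081/6051630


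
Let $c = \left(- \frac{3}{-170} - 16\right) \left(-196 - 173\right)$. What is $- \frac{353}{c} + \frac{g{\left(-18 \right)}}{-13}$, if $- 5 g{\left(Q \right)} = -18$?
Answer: $- \frac{1688228}{5012865} \approx -0.33678$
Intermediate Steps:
$g{\left(Q \right)} = \frac{18}{5}$ ($g{\left(Q \right)} = \left(- \frac{1}{5}\right) \left(-18\right) = \frac{18}{5}$)
$c = \frac{1002573}{170}$ ($c = \left(\left(-3\right) \left(- \frac{1}{170}\right) - 16\right) \left(-369\right) = \left(\frac{3}{170} - 16\right) \left(-369\right) = \left(- \frac{2717}{170}\right) \left(-369\right) = \frac{1002573}{170} \approx 5897.5$)
$- \frac{353}{c} + \frac{g{\left(-18 \right)}}{-13} = - \frac{353}{\frac{1002573}{170}} + \frac{18}{5 \left(-13\right)} = \left(-353\right) \frac{170}{1002573} + \frac{18}{5} \left(- \frac{1}{13}\right) = - \frac{60010}{1002573} - \frac{18}{65} = - \frac{1688228}{5012865}$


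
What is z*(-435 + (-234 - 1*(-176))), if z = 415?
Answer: -204595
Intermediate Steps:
z*(-435 + (-234 - 1*(-176))) = 415*(-435 + (-234 - 1*(-176))) = 415*(-435 + (-234 + 176)) = 415*(-435 - 58) = 415*(-493) = -204595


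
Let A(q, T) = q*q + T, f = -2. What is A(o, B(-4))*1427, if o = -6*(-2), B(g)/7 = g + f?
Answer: 145554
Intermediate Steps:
B(g) = -14 + 7*g (B(g) = 7*(g - 2) = 7*(-2 + g) = -14 + 7*g)
o = 12
A(q, T) = T + q² (A(q, T) = q² + T = T + q²)
A(o, B(-4))*1427 = ((-14 + 7*(-4)) + 12²)*1427 = ((-14 - 28) + 144)*1427 = (-42 + 144)*1427 = 102*1427 = 145554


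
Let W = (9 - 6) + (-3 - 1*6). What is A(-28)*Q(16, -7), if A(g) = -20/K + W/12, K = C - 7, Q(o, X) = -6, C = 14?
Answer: 141/7 ≈ 20.143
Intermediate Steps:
K = 7 (K = 14 - 7 = 7)
W = -6 (W = 3 + (-3 - 6) = 3 - 9 = -6)
A(g) = -47/14 (A(g) = -20/7 - 6/12 = -20*1/7 - 6*1/12 = -20/7 - 1/2 = -47/14)
A(-28)*Q(16, -7) = -47/14*(-6) = 141/7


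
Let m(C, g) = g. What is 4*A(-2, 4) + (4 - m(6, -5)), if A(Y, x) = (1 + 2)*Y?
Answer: -15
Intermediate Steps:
A(Y, x) = 3*Y
4*A(-2, 4) + (4 - m(6, -5)) = 4*(3*(-2)) + (4 - 1*(-5)) = 4*(-6) + (4 + 5) = -24 + 9 = -15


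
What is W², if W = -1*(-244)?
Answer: 59536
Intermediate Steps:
W = 244
W² = 244² = 59536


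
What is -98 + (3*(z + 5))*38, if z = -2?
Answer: 244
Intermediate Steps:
-98 + (3*(z + 5))*38 = -98 + (3*(-2 + 5))*38 = -98 + (3*3)*38 = -98 + 9*38 = -98 + 342 = 244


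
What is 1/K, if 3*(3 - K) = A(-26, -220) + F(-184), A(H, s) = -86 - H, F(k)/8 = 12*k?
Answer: 1/5911 ≈ 0.00016918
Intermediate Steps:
F(k) = 96*k (F(k) = 8*(12*k) = 96*k)
K = 5911 (K = 3 - ((-86 - 1*(-26)) + 96*(-184))/3 = 3 - ((-86 + 26) - 17664)/3 = 3 - (-60 - 17664)/3 = 3 - ⅓*(-17724) = 3 + 5908 = 5911)
1/K = 1/5911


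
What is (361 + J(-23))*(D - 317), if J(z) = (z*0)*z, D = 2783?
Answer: 890226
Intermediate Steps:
J(z) = 0 (J(z) = 0*z = 0)
(361 + J(-23))*(D - 317) = (361 + 0)*(2783 - 317) = 361*2466 = 890226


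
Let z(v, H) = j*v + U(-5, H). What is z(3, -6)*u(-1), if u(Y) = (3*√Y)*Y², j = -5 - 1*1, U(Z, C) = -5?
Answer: -69*I ≈ -69.0*I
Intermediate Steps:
j = -6 (j = -5 - 1 = -6)
z(v, H) = -5 - 6*v (z(v, H) = -6*v - 5 = -5 - 6*v)
u(Y) = 3*Y^(5/2)
z(3, -6)*u(-1) = (-5 - 6*3)*(3*(-1)^(5/2)) = (-5 - 18)*(3*I) = -69*I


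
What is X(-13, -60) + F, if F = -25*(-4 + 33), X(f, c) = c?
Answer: -785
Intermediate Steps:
F = -725 (F = -25*29 = -725)
X(-13, -60) + F = -60 - 725 = -785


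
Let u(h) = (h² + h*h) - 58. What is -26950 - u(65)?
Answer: -35342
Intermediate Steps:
u(h) = -58 + 2*h² (u(h) = (h² + h²) - 58 = 2*h² - 58 = -58 + 2*h²)
-26950 - u(65) = -26950 - (-58 + 2*65²) = -26950 - (-58 + 2*4225) = -26950 - (-58 + 8450) = -26950 - 1*8392 = -26950 - 8392 = -35342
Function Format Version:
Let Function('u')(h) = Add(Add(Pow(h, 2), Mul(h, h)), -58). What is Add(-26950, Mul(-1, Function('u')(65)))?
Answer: -35342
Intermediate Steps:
Function('u')(h) = Add(-58, Mul(2, Pow(h, 2))) (Function('u')(h) = Add(Add(Pow(h, 2), Pow(h, 2)), -58) = Add(Mul(2, Pow(h, 2)), -58) = Add(-58, Mul(2, Pow(h, 2))))
Add(-26950, Mul(-1, Function('u')(65))) = Add(-26950, Mul(-1, Add(-58, Mul(2, Pow(65, 2))))) = Add(-26950, Mul(-1, Add(-58, Mul(2, 4225)))) = Add(-26950, Mul(-1, Add(-58, 8450))) = Add(-26950, Mul(-1, 8392)) = Add(-26950, -8392) = -35342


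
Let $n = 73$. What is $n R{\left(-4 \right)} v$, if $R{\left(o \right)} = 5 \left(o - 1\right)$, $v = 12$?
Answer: $-21900$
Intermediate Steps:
$R{\left(o \right)} = -5 + 5 o$ ($R{\left(o \right)} = 5 \left(-1 + o\right) = -5 + 5 o$)
$n R{\left(-4 \right)} v = 73 \left(-5 + 5 \left(-4\right)\right) 12 = 73 \left(-5 - 20\right) 12 = 73 \left(-25\right) 12 = \left(-1825\right) 12 = -21900$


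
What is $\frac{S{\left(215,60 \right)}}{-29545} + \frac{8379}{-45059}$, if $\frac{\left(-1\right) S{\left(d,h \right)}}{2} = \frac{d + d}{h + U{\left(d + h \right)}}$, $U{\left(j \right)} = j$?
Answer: $- \frac{2368372291}{12742138055} \approx -0.18587$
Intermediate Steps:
$S{\left(d,h \right)} = - \frac{4 d}{d + 2 h}$ ($S{\left(d,h \right)} = - 2 \frac{d + d}{h + \left(d + h\right)} = - 2 \frac{2 d}{d + 2 h} = - \frac{4 d}{d + 2 h}$)
$\frac{S{\left(215,60 \right)}}{-29545} + \frac{8379}{-45059} = \frac{\left(-4\right) 215 \frac{1}{215 + 2 \cdot 60}}{-29545} + \frac{8379}{-45059} = \left(-4\right) 215 \frac{1}{215 + 120} \left(- \frac{1}{29545}\right) + 8379 \left(- \frac{1}{45059}\right) = \left(-4\right) 215 \cdot \frac{1}{335} \left(- \frac{1}{29545}\right) - \frac{1197}{6437} = \left(- \frac{172}{67}\right) \left(- \frac{1}{29545}\right) - \frac{1197}{6437} = \frac{172}{1979515} - \frac{1197}{6437} = - \frac{2368372291}{12742138055}$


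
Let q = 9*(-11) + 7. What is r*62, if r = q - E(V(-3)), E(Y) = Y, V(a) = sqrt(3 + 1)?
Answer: -5828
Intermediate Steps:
V(a) = 2 (V(a) = sqrt(4) = 2)
q = -92 (q = -99 + 7 = -92)
r = -94 (r = -92 - 1*2 = -92 - 2 = -94)
r*62 = -94*62 = -5828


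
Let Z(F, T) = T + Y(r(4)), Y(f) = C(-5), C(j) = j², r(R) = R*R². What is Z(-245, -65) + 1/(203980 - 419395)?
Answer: -8616601/215415 ≈ -40.000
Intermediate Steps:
r(R) = R³
Y(f) = 25 (Y(f) = (-5)² = 25)
Z(F, T) = 25 + T (Z(F, T) = T + 25 = 25 + T)
Z(-245, -65) + 1/(203980 - 419395) = (25 - 65) + 1/(203980 - 419395) = -40 + 1/(-215415) = -40 - 1/215415 = -8616601/215415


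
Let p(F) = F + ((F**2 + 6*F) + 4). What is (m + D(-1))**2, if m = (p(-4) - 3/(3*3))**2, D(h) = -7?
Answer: 315844/81 ≈ 3899.3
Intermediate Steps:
p(F) = 4 + F**2 + 7*F (p(F) = F + (4 + F**2 + 6*F) = 4 + F**2 + 7*F)
m = 625/9 (m = ((4 + (-4)**2 + 7*(-4)) - 3/(3*3))**2 = ((4 + 16 - 28) - 3/9)**2 = (-8 - 3*1/9)**2 = (-8 - 1/3)**2 = (-25/3)**2 = 625/9 ≈ 69.444)
(m + D(-1))**2 = (625/9 - 7)**2 = (562/9)**2 = 315844/81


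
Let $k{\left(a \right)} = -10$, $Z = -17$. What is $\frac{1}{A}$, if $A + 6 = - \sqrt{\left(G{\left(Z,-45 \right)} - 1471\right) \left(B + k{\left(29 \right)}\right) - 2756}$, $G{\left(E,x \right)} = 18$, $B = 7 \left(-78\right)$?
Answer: $\frac{3}{402538} - \frac{\sqrt{201278}}{402538} \approx -0.0011071$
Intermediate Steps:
$B = -546$
$A = -6 - 2 \sqrt{201278}$ ($A = -6 - \sqrt{\left(18 - 1471\right) \left(-546 - 10\right) - 2756} = -6 - \sqrt{\left(-1453\right) \left(-556\right) - 2756} = -6 - \sqrt{807868 - 2756} = -6 - \sqrt{805112} = -6 - 2 \sqrt{201278} \approx -903.28$)
$\frac{1}{A} = \frac{1}{-6 - 2 \sqrt{201278}}$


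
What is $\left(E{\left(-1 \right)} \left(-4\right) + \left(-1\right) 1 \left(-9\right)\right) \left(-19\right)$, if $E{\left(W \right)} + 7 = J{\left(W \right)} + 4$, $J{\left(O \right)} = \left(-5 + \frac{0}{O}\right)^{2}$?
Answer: $1501$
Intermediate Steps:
$J{\left(O \right)} = 25$ ($J{\left(O \right)} = \left(-5 + 0\right)^{2} = \left(-5\right)^{2} = 25$)
$E{\left(W \right)} = 22$ ($E{\left(W \right)} = -7 + \left(25 + 4\right) = -7 + 29 = 22$)
$\left(E{\left(-1 \right)} \left(-4\right) + \left(-1\right) 1 \left(-9\right)\right) \left(-19\right) = \left(22 \left(-4\right) + \left(-1\right) 1 \left(-9\right)\right) \left(-19\right) = \left(-88 - -9\right) \left(-19\right) = \left(-88 + 9\right) \left(-19\right) = \left(-79\right) \left(-19\right) = 1501$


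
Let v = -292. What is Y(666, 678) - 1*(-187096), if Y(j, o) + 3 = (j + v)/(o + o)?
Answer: 126849241/678 ≈ 1.8709e+5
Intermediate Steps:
Y(j, o) = -3 + (-292 + j)/(2*o) (Y(j, o) = -3 + (j - 292)/(o + o) = -3 + (-292 + j)/((2*o)) = -3 + (-292 + j)*(1/(2*o)) = -3 + (-292 + j)/(2*o))
Y(666, 678) - 1*(-187096) = (½)*(-292 + 666 - 6*678)/678 - 1*(-187096) = (½)*(1/678)*(-292 + 666 - 4068) + 187096 = (½)*(1/678)*(-3694) + 187096 = -1847/678 + 187096 = 126849241/678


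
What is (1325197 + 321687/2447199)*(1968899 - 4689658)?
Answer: -980386536790202390/271911 ≈ -3.6055e+12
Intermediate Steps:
(1325197 + 321687/2447199)*(1968899 - 4689658) = (1325197 + 321687*(1/2447199))*(-2720759) = (1325197 + 35743/271911)*(-2720759) = (360335677210/271911)*(-2720759) = -980386536790202390/271911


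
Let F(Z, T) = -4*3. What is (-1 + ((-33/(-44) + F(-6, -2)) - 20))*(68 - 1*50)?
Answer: -1161/2 ≈ -580.50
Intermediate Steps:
F(Z, T) = -12
(-1 + ((-33/(-44) + F(-6, -2)) - 20))*(68 - 1*50) = (-1 + ((-33/(-44) - 12) - 20))*(68 - 1*50) = (-1 + ((-33*(-1/44) - 12) - 20))*(68 - 50) = (-1 + ((¾ - 12) - 20))*18 = (-1 + (-45/4 - 20))*18 = (-1 - 125/4)*18 = -129/4*18 = -1161/2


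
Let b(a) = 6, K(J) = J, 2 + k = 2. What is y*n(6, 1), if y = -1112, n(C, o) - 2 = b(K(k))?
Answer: -8896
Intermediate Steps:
k = 0 (k = -2 + 2 = 0)
n(C, o) = 8 (n(C, o) = 2 + 6 = 8)
y*n(6, 1) = -1112*8 = -8896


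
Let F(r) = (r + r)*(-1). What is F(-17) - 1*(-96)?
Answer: 130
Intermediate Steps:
F(r) = -2*r (F(r) = (2*r)*(-1) = -2*r)
F(-17) - 1*(-96) = -2*(-17) - 1*(-96) = 34 + 96 = 130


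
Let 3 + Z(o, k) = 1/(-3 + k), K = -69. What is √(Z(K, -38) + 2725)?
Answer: √4575641/41 ≈ 52.173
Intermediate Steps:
Z(o, k) = -3 + 1/(-3 + k)
√(Z(K, -38) + 2725) = √((10 - 3*(-38))/(-3 - 38) + 2725) = √((10 + 114)/(-41) + 2725) = √(-1/41*124 + 2725) = √(-124/41 + 2725) = √(111601/41) = √4575641/41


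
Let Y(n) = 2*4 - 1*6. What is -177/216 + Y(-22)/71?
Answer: -4045/5112 ≈ -0.79128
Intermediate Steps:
Y(n) = 2 (Y(n) = 8 - 6 = 2)
-177/216 + Y(-22)/71 = -177/216 + 2/71 = -177*1/216 + 2*(1/71) = -59/72 + 2/71 = -4045/5112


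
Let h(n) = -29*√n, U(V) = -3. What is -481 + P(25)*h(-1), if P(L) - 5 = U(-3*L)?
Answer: -481 - 58*I ≈ -481.0 - 58.0*I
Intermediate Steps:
P(L) = 2 (P(L) = 5 - 3 = 2)
-481 + P(25)*h(-1) = -481 + 2*(-29*I) = -481 - 58*I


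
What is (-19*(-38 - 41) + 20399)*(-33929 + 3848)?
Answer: -658773900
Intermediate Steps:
(-19*(-38 - 41) + 20399)*(-33929 + 3848) = (-19*(-79) + 20399)*(-30081) = (1501 + 20399)*(-30081) = 21900*(-30081) = -658773900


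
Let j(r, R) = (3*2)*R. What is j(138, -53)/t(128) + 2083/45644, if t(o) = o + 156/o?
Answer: -455860139/188737940 ≈ -2.4153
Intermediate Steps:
j(r, R) = 6*R
j(138, -53)/t(128) + 2083/45644 = (6*(-53))/(128 + 156/128) + 2083/45644 = -318/(128 + 156*(1/128)) + 2083*(1/45644) = -318/(128 + 39/32) + 2083/45644 = -318/4135/32 + 2083/45644 = -318*32/4135 + 2083/45644 = -10176/4135 + 2083/45644 = -455860139/188737940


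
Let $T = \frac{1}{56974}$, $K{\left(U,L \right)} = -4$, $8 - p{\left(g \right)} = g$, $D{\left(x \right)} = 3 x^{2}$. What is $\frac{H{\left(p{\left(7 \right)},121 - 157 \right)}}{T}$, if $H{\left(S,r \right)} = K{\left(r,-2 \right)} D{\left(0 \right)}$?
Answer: $0$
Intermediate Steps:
$p{\left(g \right)} = 8 - g$
$H{\left(S,r \right)} = 0$ ($H{\left(S,r \right)} = - 4 \cdot 3 \cdot 0^{2} = - 4 \cdot 3 \cdot 0 = \left(-4\right) 0 = 0$)
$T = \frac{1}{56974} \approx 1.7552 \cdot 10^{-5}$
$\frac{H{\left(p{\left(7 \right)},121 - 157 \right)}}{T} = 0 \frac{1}{\frac{1}{56974}} = 0 \cdot 56974 = 0$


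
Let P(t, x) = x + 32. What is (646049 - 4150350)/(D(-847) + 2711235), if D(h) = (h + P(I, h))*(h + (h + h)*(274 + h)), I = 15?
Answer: 3504301/1609121295 ≈ 0.0021778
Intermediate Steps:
P(t, x) = 32 + x
D(h) = (32 + 2*h)*(h + 2*h*(274 + h)) (D(h) = (h + (32 + h))*(h + (h + h)*(274 + h)) = (32 + 2*h)*(h + (2*h)*(274 + h)) = (32 + 2*h)*(h + 2*h*(274 + h)))
(646049 - 4150350)/(D(-847) + 2711235) = (646049 - 4150350)/(2*(-847)*(8784 + 2*(-847)² + 581*(-847)) + 2711235) = -3504301/(2*(-847)*(8784 + 2*717409 - 492107) + 2711235) = -3504301/(2*(-847)*(8784 + 1434818 - 492107) + 2711235) = -3504301/(2*(-847)*951495 + 2711235) = -3504301/(-1611832530 + 2711235) = -3504301/(-1609121295) = -3504301*(-1/1609121295) = 3504301/1609121295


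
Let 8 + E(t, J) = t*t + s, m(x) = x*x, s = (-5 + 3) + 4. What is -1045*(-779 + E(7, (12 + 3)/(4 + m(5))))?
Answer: 769120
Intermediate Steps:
s = 2 (s = -2 + 4 = 2)
m(x) = x²
E(t, J) = -6 + t² (E(t, J) = -8 + (t*t + 2) = -8 + (t² + 2) = -8 + (2 + t²) = -6 + t²)
-1045*(-779 + E(7, (12 + 3)/(4 + m(5)))) = -1045*(-779 + (-6 + 7²)) = -1045*(-779 + (-6 + 49)) = -1045*(-779 + 43) = -1045*(-736) = 769120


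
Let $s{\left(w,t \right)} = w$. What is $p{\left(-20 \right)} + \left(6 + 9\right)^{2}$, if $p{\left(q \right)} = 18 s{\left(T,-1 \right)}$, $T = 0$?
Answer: $225$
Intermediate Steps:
$p{\left(q \right)} = 0$ ($p{\left(q \right)} = 18 \cdot 0 = 0$)
$p{\left(-20 \right)} + \left(6 + 9\right)^{2} = 0 + \left(6 + 9\right)^{2} = 0 + 15^{2} = 0 + 225 = 225$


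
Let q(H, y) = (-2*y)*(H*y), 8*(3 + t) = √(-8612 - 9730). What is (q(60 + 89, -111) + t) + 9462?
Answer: -3662199 + 3*I*√2038/8 ≈ -3.6622e+6 + 16.929*I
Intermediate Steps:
t = -3 + 3*I*√2038/8 (t = -3 + √(-8612 - 9730)/8 = -3 + √(-18342)/8 = -3 + (3*I*√2038)/8 = -3 + 3*I*√2038/8 ≈ -3.0 + 16.929*I)
q(H, y) = -2*H*y²
(q(60 + 89, -111) + t) + 9462 = (-2*(60 + 89)*(-111)² + (-3 + 3*I*√2038/8)) + 9462 = (-2*149*12321 + (-3 + 3*I*√2038/8)) + 9462 = (-3671658 + (-3 + 3*I*√2038/8)) + 9462 = (-3671661 + 3*I*√2038/8) + 9462 = -3662199 + 3*I*√2038/8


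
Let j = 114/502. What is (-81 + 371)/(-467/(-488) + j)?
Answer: 35521520/145033 ≈ 244.92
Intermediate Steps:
j = 57/251 (j = 114*(1/502) = 57/251 ≈ 0.22709)
(-81 + 371)/(-467/(-488) + j) = (-81 + 371)/(-467/(-488) + 57/251) = 290/(-467*(-1/488) + 57/251) = 290/(467/488 + 57/251) = 290/(145033/122488) = 290*(122488/145033) = 35521520/145033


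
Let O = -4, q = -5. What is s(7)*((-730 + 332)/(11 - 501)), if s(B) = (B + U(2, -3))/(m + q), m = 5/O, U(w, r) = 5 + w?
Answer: -1592/875 ≈ -1.8194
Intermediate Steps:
m = -5/4 (m = 5/(-4) = 5*(-¼) = -5/4 ≈ -1.2500)
s(B) = -28/25 - 4*B/25 (s(B) = (B + (5 + 2))/(-5/4 - 5) = (B + 7)/(-25/4) = (7 + B)*(-4/25) = -28/25 - 4*B/25)
s(7)*((-730 + 332)/(11 - 501)) = (-28/25 - 4/25*7)*((-730 + 332)/(11 - 501)) = (-28/25 - 28/25)*(-398/(-490)) = -(-22288)*(-1)/(25*490) = -56/25*199/245 = -1592/875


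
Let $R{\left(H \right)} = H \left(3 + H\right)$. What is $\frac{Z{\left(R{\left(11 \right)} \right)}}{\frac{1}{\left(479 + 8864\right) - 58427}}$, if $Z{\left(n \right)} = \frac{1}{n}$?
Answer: $- \frac{3506}{11} \approx -318.73$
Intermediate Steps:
$\frac{Z{\left(R{\left(11 \right)} \right)}}{\frac{1}{\left(479 + 8864\right) - 58427}} = \frac{1}{11 \left(3 + 11\right) \frac{1}{\left(479 + 8864\right) - 58427}} = \frac{1}{11 \cdot 14 \frac{1}{9343 - 58427}} = \frac{1}{154 \frac{1}{-49084}} = \frac{1}{154 \left(- \frac{1}{49084}\right)} = \frac{1}{154} \left(-49084\right) = - \frac{3506}{11}$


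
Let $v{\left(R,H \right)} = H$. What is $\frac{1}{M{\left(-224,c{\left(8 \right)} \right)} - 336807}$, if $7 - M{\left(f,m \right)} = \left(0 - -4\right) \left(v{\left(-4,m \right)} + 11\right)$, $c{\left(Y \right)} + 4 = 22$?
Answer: $- \frac{1}{336916} \approx -2.9681 \cdot 10^{-6}$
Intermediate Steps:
$c{\left(Y \right)} = 18$ ($c{\left(Y \right)} = -4 + 22 = 18$)
$M{\left(f,m \right)} = -37 - 4 m$ ($M{\left(f,m \right)} = 7 - \left(0 - -4\right) \left(m + 11\right) = 7 - \left(0 + 4\right) \left(11 + m\right) = 7 - 4 \left(11 + m\right) = 7 - \left(44 + 4 m\right) = -37 - 4 m$)
$\frac{1}{M{\left(-224,c{\left(8 \right)} \right)} - 336807} = \frac{1}{\left(-37 - 72\right) - 336807} = \frac{1}{-109 - 336807} = \frac{1}{-336916} = - \frac{1}{336916}$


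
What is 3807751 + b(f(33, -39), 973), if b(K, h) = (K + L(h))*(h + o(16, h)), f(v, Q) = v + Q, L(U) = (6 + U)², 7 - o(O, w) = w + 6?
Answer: 4766186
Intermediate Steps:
o(O, w) = 1 - w (o(O, w) = 7 - (w + 6) = 7 - (6 + w) = 7 + (-6 - w) = 1 - w)
f(v, Q) = Q + v
b(K, h) = K + (6 + h)² (b(K, h) = (K + (6 + h)²)*(h + (1 - h)) = (K + (6 + h)²)*1 = K + (6 + h)²)
3807751 + b(f(33, -39), 973) = 3807751 + (36 + (-39 + 33) + 973² + 12*973) = 3807751 + (36 - 6 + 946729 + 11676) = 3807751 + 958435 = 4766186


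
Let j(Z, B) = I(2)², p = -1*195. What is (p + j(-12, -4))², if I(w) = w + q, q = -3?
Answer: 37636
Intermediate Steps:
I(w) = -3 + w (I(w) = w - 3 = -3 + w)
p = -195
j(Z, B) = 1 (j(Z, B) = (-3 + 2)² = (-1)² = 1)
(p + j(-12, -4))² = (-195 + 1)² = (-194)² = 37636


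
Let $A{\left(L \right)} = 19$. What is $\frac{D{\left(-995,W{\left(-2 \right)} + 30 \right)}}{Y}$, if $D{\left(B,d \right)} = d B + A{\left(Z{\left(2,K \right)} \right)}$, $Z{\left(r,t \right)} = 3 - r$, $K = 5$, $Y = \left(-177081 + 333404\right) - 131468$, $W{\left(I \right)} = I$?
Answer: $- \frac{27841}{24855} \approx -1.1201$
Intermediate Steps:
$Y = 24855$ ($Y = 156323 - 131468 = 24855$)
$D{\left(B,d \right)} = 19 + B d$ ($D{\left(B,d \right)} = d B + 19 = B d + 19 = 19 + B d$)
$\frac{D{\left(-995,W{\left(-2 \right)} + 30 \right)}}{Y} = \frac{19 - 995 \left(-2 + 30\right)}{24855} = \left(19 - 27860\right) \frac{1}{24855} = \left(-27841\right) \frac{1}{24855} = - \frac{27841}{24855}$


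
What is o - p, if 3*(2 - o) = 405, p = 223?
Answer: -356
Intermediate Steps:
o = -133 (o = 2 - ⅓*405 = 2 - 135 = -133)
o - p = -133 - 1*223 = -133 - 223 = -356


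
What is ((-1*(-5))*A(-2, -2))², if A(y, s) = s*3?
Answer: 900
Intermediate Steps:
A(y, s) = 3*s
((-1*(-5))*A(-2, -2))² = ((-1*(-5))*(3*(-2)))² = (5*(-6))² = (-30)² = 900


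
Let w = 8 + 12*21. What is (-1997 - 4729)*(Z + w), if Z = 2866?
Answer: -21025476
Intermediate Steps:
w = 260 (w = 8 + 252 = 260)
(-1997 - 4729)*(Z + w) = (-1997 - 4729)*(2866 + 260) = -6726*3126 = -21025476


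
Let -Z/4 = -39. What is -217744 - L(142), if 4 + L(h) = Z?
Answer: -217896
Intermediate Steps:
Z = 156 (Z = -4*(-39) = 156)
L(h) = 152 (L(h) = -4 + 156 = 152)
-217744 - L(142) = -217744 - 1*152 = -217744 - 152 = -217896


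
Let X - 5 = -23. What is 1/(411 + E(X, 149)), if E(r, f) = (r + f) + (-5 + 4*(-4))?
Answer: 1/521 ≈ 0.0019194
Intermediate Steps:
X = -18 (X = 5 - 23 = -18)
E(r, f) = -21 + f + r (E(r, f) = (f + r) + (-5 - 16) = (f + r) - 21 = -21 + f + r)
1/(411 + E(X, 149)) = 1/(411 + (-21 + 149 - 18)) = 1/(411 + 110) = 1/521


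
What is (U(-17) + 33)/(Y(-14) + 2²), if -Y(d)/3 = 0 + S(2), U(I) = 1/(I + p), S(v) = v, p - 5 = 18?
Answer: -199/12 ≈ -16.583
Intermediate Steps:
p = 23 (p = 5 + 18 = 23)
U(I) = 1/(23 + I) (U(I) = 1/(I + 23) = 1/(23 + I))
Y(d) = -6 (Y(d) = -3*(0 + 2) = -3*2 = -6)
(U(-17) + 33)/(Y(-14) + 2²) = (1/(23 - 17) + 33)/(-6 + 2²) = (1/6 + 33)/(-6 + 4) = (⅙ + 33)/(-2) = (199/6)*(-½) = -199/12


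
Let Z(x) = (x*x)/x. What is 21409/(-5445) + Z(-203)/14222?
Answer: -305584133/77438790 ≈ -3.9461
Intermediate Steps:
Z(x) = x (Z(x) = x²/x = x)
21409/(-5445) + Z(-203)/14222 = 21409/(-5445) - 203/14222 = 21409*(-1/5445) - 203*1/14222 = -21409/5445 - 203/14222 = -305584133/77438790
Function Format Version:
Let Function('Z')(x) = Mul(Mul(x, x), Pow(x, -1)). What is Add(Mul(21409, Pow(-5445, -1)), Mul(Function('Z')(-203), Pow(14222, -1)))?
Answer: Rational(-305584133, 77438790) ≈ -3.9461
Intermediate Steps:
Function('Z')(x) = x (Function('Z')(x) = Mul(Pow(x, 2), Pow(x, -1)) = x)
Add(Mul(21409, Pow(-5445, -1)), Mul(Function('Z')(-203), Pow(14222, -1))) = Add(Mul(21409, Pow(-5445, -1)), Mul(-203, Pow(14222, -1))) = Add(Mul(21409, Rational(-1, 5445)), Mul(-203, Rational(1, 14222))) = Add(Rational(-21409, 5445), Rational(-203, 14222)) = Rational(-305584133, 77438790)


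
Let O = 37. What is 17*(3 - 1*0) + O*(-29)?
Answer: -1022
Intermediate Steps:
17*(3 - 1*0) + O*(-29) = 17*(3 - 1*0) + 37*(-29) = 17*(3 + 0) - 1073 = 17*3 - 1073 = 51 - 1073 = -1022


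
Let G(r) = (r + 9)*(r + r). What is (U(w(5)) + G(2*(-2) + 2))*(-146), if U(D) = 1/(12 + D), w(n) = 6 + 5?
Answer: 93878/23 ≈ 4081.7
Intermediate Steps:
w(n) = 11
G(r) = 2*r*(9 + r) (G(r) = (9 + r)*(2*r) = 2*r*(9 + r))
(U(w(5)) + G(2*(-2) + 2))*(-146) = (1/(12 + 11) + 2*(2*(-2) + 2)*(9 + (2*(-2) + 2)))*(-146) = (1/23 + 2*(-4 + 2)*(9 + (-4 + 2)))*(-146) = (1/23 + 2*(-2)*(9 - 2))*(-146) = (1/23 + 2*(-2)*7)*(-146) = (1/23 - 28)*(-146) = -643/23*(-146) = 93878/23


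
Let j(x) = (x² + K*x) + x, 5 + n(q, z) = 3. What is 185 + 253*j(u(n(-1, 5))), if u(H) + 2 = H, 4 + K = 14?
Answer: -6899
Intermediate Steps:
K = 10 (K = -4 + 14 = 10)
n(q, z) = -2 (n(q, z) = -5 + 3 = -2)
u(H) = -2 + H
j(x) = x² + 11*x (j(x) = (x² + 10*x) + x = x² + 11*x)
185 + 253*j(u(n(-1, 5))) = 185 + 253*((-2 - 2)*(11 + (-2 - 2))) = 185 + 253*(-4*(11 - 4)) = 185 + 253*(-4*7) = 185 + 253*(-28) = 185 - 7084 = -6899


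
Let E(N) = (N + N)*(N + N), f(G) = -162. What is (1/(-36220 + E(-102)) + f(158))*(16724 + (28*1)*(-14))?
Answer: -3569158533/1349 ≈ -2.6458e+6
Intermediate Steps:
E(N) = 4*N**2 (E(N) = (2*N)*(2*N) = 4*N**2)
(1/(-36220 + E(-102)) + f(158))*(16724 + (28*1)*(-14)) = (1/(-36220 + 4*(-102)**2) - 162)*(16724 + (28*1)*(-14)) = (1/(-36220 + 4*10404) - 162)*(16724 + 28*(-14)) = (1/(-36220 + 41616) - 162)*(16724 - 392) = (1/5396 - 162)*16332 = -874151/5396*16332 = -3569158533/1349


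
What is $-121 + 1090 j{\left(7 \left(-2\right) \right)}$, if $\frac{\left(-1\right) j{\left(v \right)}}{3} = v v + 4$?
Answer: $-654121$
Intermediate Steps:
$j{\left(v \right)} = -12 - 3 v^{2}$ ($j{\left(v \right)} = - 3 \left(v v + 4\right) = - 3 \left(v^{2} + 4\right) = - 3 \left(4 + v^{2}\right) = -12 - 3 v^{2}$)
$-121 + 1090 j{\left(7 \left(-2\right) \right)} = -121 + 1090 \left(-12 - 3 \left(7 \left(-2\right)\right)^{2}\right) = -121 + 1090 \left(-12 - 3 \left(-14\right)^{2}\right) = -121 + 1090 \left(-12 - 588\right) = -121 + 1090 \left(-600\right) = -121 - 654000 = -654121$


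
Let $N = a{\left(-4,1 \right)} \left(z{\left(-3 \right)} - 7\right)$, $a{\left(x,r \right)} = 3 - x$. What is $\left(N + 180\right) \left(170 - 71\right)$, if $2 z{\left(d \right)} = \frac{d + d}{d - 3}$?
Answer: $\frac{26631}{2} \approx 13316.0$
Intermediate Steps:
$z{\left(d \right)} = \frac{d}{-3 + d}$ ($z{\left(d \right)} = \frac{\left(d + d\right) \frac{1}{d - 3}}{2} = \frac{2 d \frac{1}{-3 + d}}{2} = \frac{d}{-3 + d}$)
$N = - \frac{91}{2}$ ($N = \left(3 - -4\right) \left(- \frac{3}{-3 - 3} - 7\right) = \left(3 + 4\right) \left(- \frac{3}{-6} - 7\right) = 7 \left(\left(-3\right) \left(- \frac{1}{6}\right) - 7\right) = 7 \left(\frac{1}{2} - 7\right) = 7 \left(- \frac{13}{2}\right) = - \frac{91}{2} \approx -45.5$)
$\left(N + 180\right) \left(170 - 71\right) = \left(- \frac{91}{2} + 180\right) \left(170 - 71\right) = \frac{269 \left(170 - 71\right)}{2} = \frac{269}{2} \cdot 99 = \frac{26631}{2}$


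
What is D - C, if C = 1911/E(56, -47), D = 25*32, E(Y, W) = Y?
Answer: 6127/8 ≈ 765.88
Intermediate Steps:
D = 800
C = 273/8 (C = 1911/56 = 1911*(1/56) = 273/8 ≈ 34.125)
D - C = 800 - 1*273/8 = 800 - 273/8 = 6127/8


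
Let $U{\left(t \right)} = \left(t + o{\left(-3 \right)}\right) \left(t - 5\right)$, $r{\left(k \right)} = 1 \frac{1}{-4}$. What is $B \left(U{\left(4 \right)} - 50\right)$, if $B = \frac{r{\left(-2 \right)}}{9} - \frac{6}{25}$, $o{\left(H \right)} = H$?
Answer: $\frac{4097}{300} \approx 13.657$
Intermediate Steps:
$r{\left(k \right)} = - \frac{1}{4}$ ($r{\left(k \right)} = 1 \left(- \frac{1}{4}\right) = - \frac{1}{4}$)
$U{\left(t \right)} = \left(-5 + t\right) \left(-3 + t\right)$ ($U{\left(t \right)} = \left(t - 3\right) \left(t - 5\right) = \left(-3 + t\right) \left(-5 + t\right) = \left(-5 + t\right) \left(-3 + t\right)$)
$B = - \frac{241}{900}$ ($B = - \frac{1}{4 \cdot 9} - \frac{6}{25} = \left(- \frac{1}{4}\right) \frac{1}{9} - \frac{6}{25} = - \frac{1}{36} - \frac{6}{25} = - \frac{241}{900} \approx -0.26778$)
$B \left(U{\left(4 \right)} - 50\right) = - \frac{241 \left(\left(15 + 4^{2} - 32\right) - 50\right)}{900} = - \frac{241 \left(\left(15 + 16 - 32\right) - 50\right)}{900} = - \frac{241 \left(-1 - 50\right)}{900} = \left(- \frac{241}{900}\right) \left(-51\right) = \frac{4097}{300}$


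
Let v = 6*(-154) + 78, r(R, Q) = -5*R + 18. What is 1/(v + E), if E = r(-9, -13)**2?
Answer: 1/3123 ≈ 0.00032020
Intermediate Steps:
r(R, Q) = 18 - 5*R
v = -846 (v = -924 + 78 = -846)
E = 3969 (E = (18 - 5*(-9))**2 = (18 + 45)**2 = 63**2 = 3969)
1/(v + E) = 1/(-846 + 3969) = 1/3123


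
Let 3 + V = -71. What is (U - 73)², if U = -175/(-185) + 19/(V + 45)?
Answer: 6086652289/1151329 ≈ 5286.6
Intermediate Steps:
V = -74 (V = -3 - 71 = -74)
U = 312/1073 (U = -175/(-185) + 19/(-74 + 45) = -175*(-1/185) + 19/(-29) = 35/37 + 19*(-1/29) = 35/37 - 19/29 = 312/1073 ≈ 0.29077)
(U - 73)² = (312/1073 - 73)² = (-78017/1073)² = 6086652289/1151329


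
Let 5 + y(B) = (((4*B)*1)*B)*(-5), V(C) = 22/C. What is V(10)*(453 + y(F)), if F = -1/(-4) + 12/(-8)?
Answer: 18337/20 ≈ 916.85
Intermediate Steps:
F = -5/4 (F = -1*(-1/4) + 12*(-1/8) = 1/4 - 3/2 = -5/4 ≈ -1.2500)
y(B) = -5 - 20*B**2 (y(B) = -5 + (((4*B)*1)*B)*(-5) = -5 + ((4*B)*B)*(-5) = -5 + (4*B**2)*(-5) = -5 - 20*B**2)
V(10)*(453 + y(F)) = (22/10)*(453 + (-5 - 20*(-5/4)**2)) = (22*(1/10))*(453 + (-5 - 20*25/16)) = 11*(453 + (-5 - 125/4))/5 = 11*(453 - 145/4)/5 = (11/5)*(1667/4) = 18337/20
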